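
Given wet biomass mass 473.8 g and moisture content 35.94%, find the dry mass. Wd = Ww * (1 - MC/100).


Wd = Ww * (1 - MC/100)
= 473.8 * (1 - 35.94/100)
= 303.5163 g

303.5163 g


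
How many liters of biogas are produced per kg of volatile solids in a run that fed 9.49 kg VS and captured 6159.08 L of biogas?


Y = V / VS
= 6159.08 / 9.49
= 649.0074 L/kg VS

649.0074 L/kg VS


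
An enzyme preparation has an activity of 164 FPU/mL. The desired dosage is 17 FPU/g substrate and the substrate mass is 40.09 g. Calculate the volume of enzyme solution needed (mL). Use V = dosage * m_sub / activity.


V = dosage * m_sub / activity
V = 17 * 40.09 / 164
V = 4.1557 mL

4.1557 mL


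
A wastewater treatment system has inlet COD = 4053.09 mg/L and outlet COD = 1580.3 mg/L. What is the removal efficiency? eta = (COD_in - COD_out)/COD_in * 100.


eta = (COD_in - COD_out) / COD_in * 100
= (4053.09 - 1580.3) / 4053.09 * 100
= 61.0100%

61.0100%


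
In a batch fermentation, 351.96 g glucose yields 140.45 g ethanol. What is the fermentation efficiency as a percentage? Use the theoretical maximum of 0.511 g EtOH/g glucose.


Fermentation efficiency = (actual / (0.511 * glucose)) * 100
= (140.45 / (0.511 * 351.96)) * 100
= 78.0922%

78.0922%


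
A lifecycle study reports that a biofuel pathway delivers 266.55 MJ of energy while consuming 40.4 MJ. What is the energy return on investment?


EROI = E_out / E_in
= 266.55 / 40.4
= 6.5978

6.5978


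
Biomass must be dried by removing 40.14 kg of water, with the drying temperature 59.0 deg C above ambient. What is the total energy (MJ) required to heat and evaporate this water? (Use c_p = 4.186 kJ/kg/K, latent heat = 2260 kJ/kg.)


E = m_water * (4.186 * dT + 2260) / 1000
= 40.14 * (4.186 * 59.0 + 2260) / 1000
= 100.6299 MJ

100.6299 MJ


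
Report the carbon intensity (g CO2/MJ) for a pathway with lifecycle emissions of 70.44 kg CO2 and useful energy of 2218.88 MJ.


CI = CO2 * 1000 / E
= 70.44 * 1000 / 2218.88
= 31.7457 g CO2/MJ

31.7457 g CO2/MJ


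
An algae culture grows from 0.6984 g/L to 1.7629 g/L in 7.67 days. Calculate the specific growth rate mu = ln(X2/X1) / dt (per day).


mu = ln(X2/X1) / dt
= ln(1.7629/0.6984) / 7.67
= 0.1207 per day

0.1207 per day


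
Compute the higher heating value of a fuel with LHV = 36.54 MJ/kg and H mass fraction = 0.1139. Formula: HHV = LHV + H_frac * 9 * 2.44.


HHV = LHV + H_frac * 9 * 2.44
= 36.54 + 0.1139 * 9 * 2.44
= 39.0412 MJ/kg

39.0412 MJ/kg


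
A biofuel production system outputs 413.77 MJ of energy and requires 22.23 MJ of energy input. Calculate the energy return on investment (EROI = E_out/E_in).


EROI = E_out / E_in
= 413.77 / 22.23
= 18.6131

18.6131


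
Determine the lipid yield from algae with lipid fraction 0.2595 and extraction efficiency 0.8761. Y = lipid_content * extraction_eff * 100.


Y = lipid_content * extraction_eff * 100
= 0.2595 * 0.8761 * 100
= 22.7348%

22.7348%


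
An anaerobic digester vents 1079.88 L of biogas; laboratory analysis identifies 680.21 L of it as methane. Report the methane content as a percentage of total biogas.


CH4% = V_CH4 / V_total * 100
= 680.21 / 1079.88 * 100
= 62.9894%

62.9894%


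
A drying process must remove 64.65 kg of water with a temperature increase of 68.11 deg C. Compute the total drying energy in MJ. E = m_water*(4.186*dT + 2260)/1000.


E = m_water * (4.186 * dT + 2260) / 1000
= 64.65 * (4.186 * 68.11 + 2260) / 1000
= 164.5413 MJ

164.5413 MJ


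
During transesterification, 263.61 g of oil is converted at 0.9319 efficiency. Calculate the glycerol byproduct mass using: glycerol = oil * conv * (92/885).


glycerol = oil * conv * (92/885)
= 263.61 * 0.9319 * 92 / 885
= 25.5373 g

25.5373 g


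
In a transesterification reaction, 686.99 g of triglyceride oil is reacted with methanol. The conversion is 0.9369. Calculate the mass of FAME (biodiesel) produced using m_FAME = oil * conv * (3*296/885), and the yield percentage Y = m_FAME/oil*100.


m_FAME = oil * conv * (3 * 296 / 885) = oil * conv * (888/885)
= 686.99 * 0.9369 * 888 / 885
= 645.8228 g
Y = m_FAME / oil * 100 = conv * (888/885) * 100
= 0.9369 * 888 / 885 * 100
= 94.01%

645.8228 g FAME; Y = 94.01%


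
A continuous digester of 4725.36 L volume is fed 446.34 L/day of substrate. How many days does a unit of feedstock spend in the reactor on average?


HRT = V / Q
= 4725.36 / 446.34
= 10.5869 days

10.5869 days


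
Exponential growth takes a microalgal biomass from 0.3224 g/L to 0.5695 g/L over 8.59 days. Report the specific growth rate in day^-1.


mu = ln(X2/X1) / dt
= ln(0.5695/0.3224) / 8.59
= 0.0662 per day

0.0662 per day


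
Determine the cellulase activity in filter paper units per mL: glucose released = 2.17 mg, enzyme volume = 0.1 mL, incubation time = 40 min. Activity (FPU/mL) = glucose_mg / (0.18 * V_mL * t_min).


Activity = glucose_mg / (0.18 mg/umol * V_mL * t_min)
= 2.17 / (0.18 * 0.1 * 40)
= 3.0139 FPU/mL

3.0139 FPU/mL


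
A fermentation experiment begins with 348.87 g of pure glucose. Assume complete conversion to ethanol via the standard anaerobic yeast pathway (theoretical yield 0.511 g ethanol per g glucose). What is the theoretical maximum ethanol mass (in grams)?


Theoretical ethanol yield: m_EtOH = 0.511 * m_glucose
m_EtOH = 0.511 * 348.87 = 178.2726 g

178.2726 g


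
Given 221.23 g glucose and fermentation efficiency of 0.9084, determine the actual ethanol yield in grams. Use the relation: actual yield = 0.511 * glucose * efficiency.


Actual ethanol: m = 0.511 * 221.23 * 0.9084
m = 102.6933 g

102.6933 g


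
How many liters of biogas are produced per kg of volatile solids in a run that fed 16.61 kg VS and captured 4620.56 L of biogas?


Y = V / VS
= 4620.56 / 16.61
= 278.1794 L/kg VS

278.1794 L/kg VS


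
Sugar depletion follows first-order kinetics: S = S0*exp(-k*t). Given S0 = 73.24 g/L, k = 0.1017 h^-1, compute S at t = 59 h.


S = S0 * exp(-k * t)
S = 73.24 * exp(-0.1017 * 59)
S = 0.1815 g/L

0.1815 g/L


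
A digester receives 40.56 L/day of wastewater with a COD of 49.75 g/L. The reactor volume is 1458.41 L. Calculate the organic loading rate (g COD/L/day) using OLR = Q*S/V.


OLR = Q * S / V
= 40.56 * 49.75 / 1458.41
= 1.3836 g/L/day

1.3836 g/L/day


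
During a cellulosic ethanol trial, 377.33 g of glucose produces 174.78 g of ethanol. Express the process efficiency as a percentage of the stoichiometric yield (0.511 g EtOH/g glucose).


Fermentation efficiency = (actual / (0.511 * glucose)) * 100
= (174.78 / (0.511 * 377.33)) * 100
= 90.6462%

90.6462%


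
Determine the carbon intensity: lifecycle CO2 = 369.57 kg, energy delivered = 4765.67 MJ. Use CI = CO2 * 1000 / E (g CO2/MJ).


CI = CO2 * 1000 / E
= 369.57 * 1000 / 4765.67
= 77.5484 g CO2/MJ

77.5484 g CO2/MJ


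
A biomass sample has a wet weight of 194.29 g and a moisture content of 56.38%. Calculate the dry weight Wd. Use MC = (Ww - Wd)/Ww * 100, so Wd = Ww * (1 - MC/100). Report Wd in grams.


Wd = Ww * (1 - MC/100)
= 194.29 * (1 - 56.38/100)
= 84.7493 g

84.7493 g


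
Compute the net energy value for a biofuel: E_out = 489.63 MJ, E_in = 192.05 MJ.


NEV = E_out - E_in
= 489.63 - 192.05
= 297.5800 MJ

297.5800 MJ


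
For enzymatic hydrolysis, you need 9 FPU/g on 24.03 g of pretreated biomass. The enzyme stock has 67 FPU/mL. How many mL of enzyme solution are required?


V = dosage * m_sub / activity
V = 9 * 24.03 / 67
V = 3.2279 mL

3.2279 mL


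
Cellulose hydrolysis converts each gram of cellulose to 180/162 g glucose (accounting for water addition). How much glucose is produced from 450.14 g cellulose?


glucose = cellulose * 180/162
= 450.14 * 180/162
= 500.1556 g

500.1556 g


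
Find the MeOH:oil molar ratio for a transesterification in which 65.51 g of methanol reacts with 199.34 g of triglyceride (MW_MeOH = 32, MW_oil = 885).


Molar ratio = n_MeOH / n_oil = (MeOH/32) / (oil/885) = (MeOH * 885) / (32 * oil)
= (65.51 * 885) / (32 * 199.34)
= 9.0888

9.0888


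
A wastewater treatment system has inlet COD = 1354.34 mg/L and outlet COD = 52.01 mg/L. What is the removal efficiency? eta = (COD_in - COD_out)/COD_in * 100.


eta = (COD_in - COD_out) / COD_in * 100
= (1354.34 - 52.01) / 1354.34 * 100
= 96.1598%

96.1598%


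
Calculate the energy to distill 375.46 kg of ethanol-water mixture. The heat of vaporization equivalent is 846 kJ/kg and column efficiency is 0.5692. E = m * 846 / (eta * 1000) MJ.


E = m * 846 / (eta * 1000)
= 375.46 * 846 / (0.5692 * 1000)
= 558.0449 MJ

558.0449 MJ


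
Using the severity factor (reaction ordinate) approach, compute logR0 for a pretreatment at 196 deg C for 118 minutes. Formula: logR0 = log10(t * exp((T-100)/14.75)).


logR0 = log10(t * exp((T - 100) / 14.75))
= log10(118 * exp((196 - 100) / 14.75))
= 4.8985

4.8985


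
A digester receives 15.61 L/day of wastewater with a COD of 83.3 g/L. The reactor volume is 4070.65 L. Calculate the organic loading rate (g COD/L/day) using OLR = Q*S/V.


OLR = Q * S / V
= 15.61 * 83.3 / 4070.65
= 0.3194 g/L/day

0.3194 g/L/day


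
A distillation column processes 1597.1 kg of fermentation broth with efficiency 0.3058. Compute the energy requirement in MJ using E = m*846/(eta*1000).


E = m * 846 / (eta * 1000)
= 1597.1 * 846 / (0.3058 * 1000)
= 4418.3996 MJ

4418.3996 MJ


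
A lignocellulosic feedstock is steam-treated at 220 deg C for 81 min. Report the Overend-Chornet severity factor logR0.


logR0 = log10(t * exp((T - 100) / 14.75))
= log10(81 * exp((220 - 100) / 14.75))
= 5.4417

5.4417


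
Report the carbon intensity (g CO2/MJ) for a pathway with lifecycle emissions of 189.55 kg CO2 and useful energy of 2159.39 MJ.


CI = CO2 * 1000 / E
= 189.55 * 1000 / 2159.39
= 87.7794 g CO2/MJ

87.7794 g CO2/MJ


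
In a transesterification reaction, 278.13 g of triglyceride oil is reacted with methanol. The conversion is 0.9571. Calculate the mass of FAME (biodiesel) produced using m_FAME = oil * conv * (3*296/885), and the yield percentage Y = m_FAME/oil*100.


m_FAME = oil * conv * (3 * 296 / 885) = oil * conv * (888/885)
= 278.13 * 0.9571 * 888 / 885
= 267.1006 g
Y = m_FAME / oil * 100 = conv * (888/885) * 100
= 0.9571 * 888 / 885 * 100
= 96.03%

267.1006 g FAME; Y = 96.03%


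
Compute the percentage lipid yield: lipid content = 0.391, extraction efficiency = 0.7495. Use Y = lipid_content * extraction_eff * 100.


Y = lipid_content * extraction_eff * 100
= 0.391 * 0.7495 * 100
= 29.3055%

29.3055%


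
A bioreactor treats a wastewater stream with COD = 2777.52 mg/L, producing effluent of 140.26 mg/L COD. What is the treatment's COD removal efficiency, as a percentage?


eta = (COD_in - COD_out) / COD_in * 100
= (2777.52 - 140.26) / 2777.52 * 100
= 94.9502%

94.9502%


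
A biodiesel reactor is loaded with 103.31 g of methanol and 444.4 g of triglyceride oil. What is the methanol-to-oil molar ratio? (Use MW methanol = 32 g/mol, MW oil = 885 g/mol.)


Molar ratio = n_MeOH / n_oil = (MeOH/32) / (oil/885) = (MeOH * 885) / (32 * oil)
= (103.31 * 885) / (32 * 444.4)
= 6.4293

6.4293


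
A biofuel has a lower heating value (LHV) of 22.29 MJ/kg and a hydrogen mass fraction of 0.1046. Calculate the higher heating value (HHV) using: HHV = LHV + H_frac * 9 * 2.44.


HHV = LHV + H_frac * 9 * 2.44
= 22.29 + 0.1046 * 9 * 2.44
= 24.5870 MJ/kg

24.5870 MJ/kg


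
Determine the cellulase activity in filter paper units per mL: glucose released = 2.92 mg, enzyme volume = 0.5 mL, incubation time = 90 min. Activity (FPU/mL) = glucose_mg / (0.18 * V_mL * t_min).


Activity = glucose_mg / (0.18 mg/umol * V_mL * t_min)
= 2.92 / (0.18 * 0.5 * 90)
= 0.3605 FPU/mL

0.3605 FPU/mL


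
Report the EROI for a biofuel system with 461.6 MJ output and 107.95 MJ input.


EROI = E_out / E_in
= 461.6 / 107.95
= 4.2761

4.2761


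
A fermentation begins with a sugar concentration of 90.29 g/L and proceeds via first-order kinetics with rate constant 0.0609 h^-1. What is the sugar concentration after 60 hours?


S = S0 * exp(-k * t)
S = 90.29 * exp(-0.0609 * 60)
S = 2.3374 g/L

2.3374 g/L


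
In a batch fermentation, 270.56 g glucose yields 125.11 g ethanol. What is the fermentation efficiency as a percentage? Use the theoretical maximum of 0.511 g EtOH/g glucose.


Fermentation efficiency = (actual / (0.511 * glucose)) * 100
= (125.11 / (0.511 * 270.56)) * 100
= 90.4914%

90.4914%


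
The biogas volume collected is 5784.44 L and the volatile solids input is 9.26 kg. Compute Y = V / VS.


Y = V / VS
= 5784.44 / 9.26
= 624.6695 L/kg VS

624.6695 L/kg VS


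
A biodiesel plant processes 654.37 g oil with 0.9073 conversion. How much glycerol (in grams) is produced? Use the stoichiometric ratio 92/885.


glycerol = oil * conv * (92/885)
= 654.37 * 0.9073 * 92 / 885
= 61.7190 g

61.7190 g


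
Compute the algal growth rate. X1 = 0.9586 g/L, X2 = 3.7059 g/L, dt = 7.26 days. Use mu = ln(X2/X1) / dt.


mu = ln(X2/X1) / dt
= ln(3.7059/0.9586) / 7.26
= 0.1863 per day

0.1863 per day


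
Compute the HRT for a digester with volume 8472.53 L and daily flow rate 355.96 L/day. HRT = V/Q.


HRT = V / Q
= 8472.53 / 355.96
= 23.8019 days

23.8019 days


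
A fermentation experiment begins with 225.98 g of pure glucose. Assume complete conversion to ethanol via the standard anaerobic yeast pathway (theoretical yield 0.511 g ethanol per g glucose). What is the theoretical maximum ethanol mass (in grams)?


Theoretical ethanol yield: m_EtOH = 0.511 * m_glucose
m_EtOH = 0.511 * 225.98 = 115.4758 g

115.4758 g


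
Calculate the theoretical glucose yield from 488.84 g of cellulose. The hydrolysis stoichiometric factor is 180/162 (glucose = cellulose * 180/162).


glucose = cellulose * 180/162
= 488.84 * 180/162
= 543.1556 g

543.1556 g


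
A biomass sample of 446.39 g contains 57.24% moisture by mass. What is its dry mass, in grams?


Wd = Ww * (1 - MC/100)
= 446.39 * (1 - 57.24/100)
= 190.8764 g

190.8764 g


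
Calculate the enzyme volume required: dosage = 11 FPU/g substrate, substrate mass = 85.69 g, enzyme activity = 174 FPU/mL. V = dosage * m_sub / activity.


V = dosage * m_sub / activity
V = 11 * 85.69 / 174
V = 5.4172 mL

5.4172 mL


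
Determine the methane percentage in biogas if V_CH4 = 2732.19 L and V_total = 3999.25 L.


CH4% = V_CH4 / V_total * 100
= 2732.19 / 3999.25 * 100
= 68.3176%

68.3176%


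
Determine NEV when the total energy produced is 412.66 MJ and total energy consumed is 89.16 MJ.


NEV = E_out - E_in
= 412.66 - 89.16
= 323.5000 MJ

323.5000 MJ


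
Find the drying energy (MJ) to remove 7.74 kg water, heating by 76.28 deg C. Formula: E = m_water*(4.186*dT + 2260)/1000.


E = m_water * (4.186 * dT + 2260) / 1000
= 7.74 * (4.186 * 76.28 + 2260) / 1000
= 19.9638 MJ

19.9638 MJ


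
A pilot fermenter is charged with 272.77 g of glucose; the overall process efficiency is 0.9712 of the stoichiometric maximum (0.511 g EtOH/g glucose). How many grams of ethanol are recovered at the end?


Actual ethanol: m = 0.511 * 272.77 * 0.9712
m = 135.3712 g

135.3712 g


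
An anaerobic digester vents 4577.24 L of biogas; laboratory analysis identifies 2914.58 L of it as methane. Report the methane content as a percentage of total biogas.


CH4% = V_CH4 / V_total * 100
= 2914.58 / 4577.24 * 100
= 63.6755%

63.6755%


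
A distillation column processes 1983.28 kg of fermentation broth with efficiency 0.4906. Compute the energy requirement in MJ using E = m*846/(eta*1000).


E = m * 846 / (eta * 1000)
= 1983.28 * 846 / (0.4906 * 1000)
= 3420.0059 MJ

3420.0059 MJ


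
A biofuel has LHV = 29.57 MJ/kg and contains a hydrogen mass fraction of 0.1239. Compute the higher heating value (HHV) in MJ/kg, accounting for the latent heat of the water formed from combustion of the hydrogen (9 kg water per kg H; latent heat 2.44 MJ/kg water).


HHV = LHV + H_frac * 9 * 2.44
= 29.57 + 0.1239 * 9 * 2.44
= 32.2908 MJ/kg

32.2908 MJ/kg


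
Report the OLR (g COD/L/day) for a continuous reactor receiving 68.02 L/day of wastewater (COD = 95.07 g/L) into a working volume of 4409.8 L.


OLR = Q * S / V
= 68.02 * 95.07 / 4409.8
= 1.4664 g/L/day

1.4664 g/L/day


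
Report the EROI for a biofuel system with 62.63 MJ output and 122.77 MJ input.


EROI = E_out / E_in
= 62.63 / 122.77
= 0.5101

0.5101


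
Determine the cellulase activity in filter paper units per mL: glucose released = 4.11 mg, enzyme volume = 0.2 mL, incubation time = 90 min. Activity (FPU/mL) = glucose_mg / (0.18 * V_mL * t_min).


Activity = glucose_mg / (0.18 mg/umol * V_mL * t_min)
= 4.11 / (0.18 * 0.2 * 90)
= 1.2685 FPU/mL

1.2685 FPU/mL


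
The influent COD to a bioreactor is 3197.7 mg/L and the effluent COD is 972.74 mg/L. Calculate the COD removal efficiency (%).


eta = (COD_in - COD_out) / COD_in * 100
= (3197.7 - 972.74) / 3197.7 * 100
= 69.5800%

69.5800%


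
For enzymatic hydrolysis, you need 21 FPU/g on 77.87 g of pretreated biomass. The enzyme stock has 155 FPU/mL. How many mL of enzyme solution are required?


V = dosage * m_sub / activity
V = 21 * 77.87 / 155
V = 10.5501 mL

10.5501 mL


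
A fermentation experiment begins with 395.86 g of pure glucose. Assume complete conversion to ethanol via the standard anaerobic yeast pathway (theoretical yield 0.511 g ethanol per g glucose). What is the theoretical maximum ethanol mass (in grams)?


Theoretical ethanol yield: m_EtOH = 0.511 * m_glucose
m_EtOH = 0.511 * 395.86 = 202.2845 g

202.2845 g


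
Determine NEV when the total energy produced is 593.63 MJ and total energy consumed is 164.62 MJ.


NEV = E_out - E_in
= 593.63 - 164.62
= 429.0100 MJ

429.0100 MJ


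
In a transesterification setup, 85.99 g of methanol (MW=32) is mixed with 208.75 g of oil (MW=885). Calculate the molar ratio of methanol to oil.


Molar ratio = n_MeOH / n_oil = (MeOH/32) / (oil/885) = (MeOH * 885) / (32 * oil)
= (85.99 * 885) / (32 * 208.75)
= 11.3924

11.3924


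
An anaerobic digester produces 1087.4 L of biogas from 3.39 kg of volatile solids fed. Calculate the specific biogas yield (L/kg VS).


Y = V / VS
= 1087.4 / 3.39
= 320.7670 L/kg VS

320.7670 L/kg VS


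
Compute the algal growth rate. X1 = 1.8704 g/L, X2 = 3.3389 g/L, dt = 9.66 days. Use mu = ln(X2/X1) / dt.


mu = ln(X2/X1) / dt
= ln(3.3389/1.8704) / 9.66
= 0.0600 per day

0.0600 per day


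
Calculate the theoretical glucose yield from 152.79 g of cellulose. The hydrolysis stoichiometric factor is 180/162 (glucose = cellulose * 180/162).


glucose = cellulose * 180/162
= 152.79 * 180/162
= 169.7667 g

169.7667 g


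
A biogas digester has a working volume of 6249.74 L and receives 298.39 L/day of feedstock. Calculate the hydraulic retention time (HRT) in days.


HRT = V / Q
= 6249.74 / 298.39
= 20.9449 days

20.9449 days


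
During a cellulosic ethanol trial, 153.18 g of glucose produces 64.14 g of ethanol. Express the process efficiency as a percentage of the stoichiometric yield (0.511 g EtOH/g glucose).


Fermentation efficiency = (actual / (0.511 * glucose)) * 100
= (64.14 / (0.511 * 153.18)) * 100
= 81.9419%

81.9419%


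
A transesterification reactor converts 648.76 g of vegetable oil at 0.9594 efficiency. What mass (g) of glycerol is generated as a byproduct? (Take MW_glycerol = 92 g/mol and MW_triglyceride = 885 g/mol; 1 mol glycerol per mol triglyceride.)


glycerol = oil * conv * (92/885)
= 648.76 * 0.9594 * 92 / 885
= 64.7036 g

64.7036 g


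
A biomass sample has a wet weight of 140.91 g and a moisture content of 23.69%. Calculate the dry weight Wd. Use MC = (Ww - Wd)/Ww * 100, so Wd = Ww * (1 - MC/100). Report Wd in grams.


Wd = Ww * (1 - MC/100)
= 140.91 * (1 - 23.69/100)
= 107.5284 g

107.5284 g


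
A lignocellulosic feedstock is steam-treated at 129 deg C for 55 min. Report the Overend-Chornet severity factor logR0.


logR0 = log10(t * exp((T - 100) / 14.75))
= log10(55 * exp((129 - 100) / 14.75))
= 2.5942

2.5942


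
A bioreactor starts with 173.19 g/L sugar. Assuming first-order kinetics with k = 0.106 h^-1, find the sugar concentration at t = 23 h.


S = S0 * exp(-k * t)
S = 173.19 * exp(-0.106 * 23)
S = 15.1256 g/L

15.1256 g/L


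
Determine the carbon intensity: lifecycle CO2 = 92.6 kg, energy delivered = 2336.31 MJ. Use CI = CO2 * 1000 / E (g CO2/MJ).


CI = CO2 * 1000 / E
= 92.6 * 1000 / 2336.31
= 39.6352 g CO2/MJ

39.6352 g CO2/MJ


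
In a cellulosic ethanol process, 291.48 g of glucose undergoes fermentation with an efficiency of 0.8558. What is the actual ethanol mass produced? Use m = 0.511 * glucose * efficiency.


Actual ethanol: m = 0.511 * 291.48 * 0.8558
m = 127.4682 g

127.4682 g


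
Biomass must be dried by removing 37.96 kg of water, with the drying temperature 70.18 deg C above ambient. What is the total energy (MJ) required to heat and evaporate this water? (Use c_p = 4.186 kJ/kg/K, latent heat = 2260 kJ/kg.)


E = m_water * (4.186 * dT + 2260) / 1000
= 37.96 * (4.186 * 70.18 + 2260) / 1000
= 96.9412 MJ

96.9412 MJ


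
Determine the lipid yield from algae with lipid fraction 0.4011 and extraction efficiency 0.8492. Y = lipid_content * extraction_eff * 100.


Y = lipid_content * extraction_eff * 100
= 0.4011 * 0.8492 * 100
= 34.0614%

34.0614%


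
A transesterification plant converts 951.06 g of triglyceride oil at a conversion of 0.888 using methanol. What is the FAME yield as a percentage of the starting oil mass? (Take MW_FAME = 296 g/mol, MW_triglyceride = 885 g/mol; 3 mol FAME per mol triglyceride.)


m_FAME = oil * conv * (3 * 296 / 885) = oil * conv * (888/885)
= 951.06 * 0.888 * 888 / 885
= 847.4041 g
Y = m_FAME / oil * 100 = conv * (888/885) * 100
= 0.888 * 888 / 885 * 100
= 89.10%

89.10%


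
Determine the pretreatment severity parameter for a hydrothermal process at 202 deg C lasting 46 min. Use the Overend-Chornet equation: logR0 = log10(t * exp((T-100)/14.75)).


logR0 = log10(t * exp((T - 100) / 14.75))
= log10(46 * exp((202 - 100) / 14.75))
= 4.6660

4.6660


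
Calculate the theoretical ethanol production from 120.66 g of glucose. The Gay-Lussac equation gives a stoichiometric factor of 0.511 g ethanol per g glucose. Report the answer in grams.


Theoretical ethanol yield: m_EtOH = 0.511 * m_glucose
m_EtOH = 0.511 * 120.66 = 61.6573 g

61.6573 g


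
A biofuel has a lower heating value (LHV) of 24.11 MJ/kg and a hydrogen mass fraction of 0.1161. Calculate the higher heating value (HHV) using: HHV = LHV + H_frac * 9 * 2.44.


HHV = LHV + H_frac * 9 * 2.44
= 24.11 + 0.1161 * 9 * 2.44
= 26.6596 MJ/kg

26.6596 MJ/kg


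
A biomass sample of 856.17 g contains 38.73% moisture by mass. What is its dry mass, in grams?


Wd = Ww * (1 - MC/100)
= 856.17 * (1 - 38.73/100)
= 524.5754 g

524.5754 g


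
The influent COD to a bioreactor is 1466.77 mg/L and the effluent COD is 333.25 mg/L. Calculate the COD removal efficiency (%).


eta = (COD_in - COD_out) / COD_in * 100
= (1466.77 - 333.25) / 1466.77 * 100
= 77.2800%

77.2800%


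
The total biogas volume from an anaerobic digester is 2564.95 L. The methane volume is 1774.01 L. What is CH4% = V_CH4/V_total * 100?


CH4% = V_CH4 / V_total * 100
= 1774.01 / 2564.95 * 100
= 69.1635%

69.1635%


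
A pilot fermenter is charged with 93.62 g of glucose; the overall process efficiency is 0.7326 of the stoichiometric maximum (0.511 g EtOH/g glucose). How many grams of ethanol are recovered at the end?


Actual ethanol: m = 0.511 * 93.62 * 0.7326
m = 35.0475 g

35.0475 g


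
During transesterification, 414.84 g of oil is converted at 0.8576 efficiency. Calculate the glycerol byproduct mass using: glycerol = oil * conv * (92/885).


glycerol = oil * conv * (92/885)
= 414.84 * 0.8576 * 92 / 885
= 36.9837 g

36.9837 g


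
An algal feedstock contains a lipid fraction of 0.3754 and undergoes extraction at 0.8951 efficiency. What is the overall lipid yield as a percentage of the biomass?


Y = lipid_content * extraction_eff * 100
= 0.3754 * 0.8951 * 100
= 33.6021%

33.6021%


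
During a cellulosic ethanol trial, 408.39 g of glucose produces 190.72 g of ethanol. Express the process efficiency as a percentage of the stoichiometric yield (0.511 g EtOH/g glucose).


Fermentation efficiency = (actual / (0.511 * glucose)) * 100
= (190.72 / (0.511 * 408.39)) * 100
= 91.3903%

91.3903%


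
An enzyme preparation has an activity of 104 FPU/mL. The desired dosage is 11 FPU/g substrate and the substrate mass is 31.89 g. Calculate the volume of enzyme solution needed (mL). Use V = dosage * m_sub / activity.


V = dosage * m_sub / activity
V = 11 * 31.89 / 104
V = 3.3730 mL

3.3730 mL


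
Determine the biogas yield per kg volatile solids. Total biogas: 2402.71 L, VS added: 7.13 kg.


Y = V / VS
= 2402.71 / 7.13
= 336.9860 L/kg VS

336.9860 L/kg VS


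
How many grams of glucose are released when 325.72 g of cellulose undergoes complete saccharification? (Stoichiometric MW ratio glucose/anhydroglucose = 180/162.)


glucose = cellulose * 180/162
= 325.72 * 180/162
= 361.9111 g

361.9111 g


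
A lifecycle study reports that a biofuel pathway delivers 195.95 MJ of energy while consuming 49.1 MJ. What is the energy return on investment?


EROI = E_out / E_in
= 195.95 / 49.1
= 3.9908

3.9908


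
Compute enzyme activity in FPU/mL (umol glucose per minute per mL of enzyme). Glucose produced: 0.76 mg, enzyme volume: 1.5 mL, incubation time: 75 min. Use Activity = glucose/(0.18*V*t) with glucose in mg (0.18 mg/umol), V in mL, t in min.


Activity = glucose_mg / (0.18 mg/umol * V_mL * t_min)
= 0.76 / (0.18 * 1.5 * 75)
= 0.0375 FPU/mL

0.0375 FPU/mL


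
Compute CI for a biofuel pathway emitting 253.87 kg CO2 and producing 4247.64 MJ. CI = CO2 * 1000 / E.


CI = CO2 * 1000 / E
= 253.87 * 1000 / 4247.64
= 59.7673 g CO2/MJ

59.7673 g CO2/MJ


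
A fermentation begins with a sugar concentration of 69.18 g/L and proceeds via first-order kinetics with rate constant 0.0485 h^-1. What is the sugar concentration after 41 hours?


S = S0 * exp(-k * t)
S = 69.18 * exp(-0.0485 * 41)
S = 9.4708 g/L

9.4708 g/L


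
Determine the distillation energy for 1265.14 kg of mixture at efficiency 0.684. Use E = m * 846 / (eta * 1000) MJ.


E = m * 846 / (eta * 1000)
= 1265.14 * 846 / (0.684 * 1000)
= 1564.7784 MJ

1564.7784 MJ


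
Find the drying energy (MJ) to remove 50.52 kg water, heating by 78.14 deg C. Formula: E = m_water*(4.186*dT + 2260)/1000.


E = m_water * (4.186 * dT + 2260) / 1000
= 50.52 * (4.186 * 78.14 + 2260) / 1000
= 130.7000 MJ

130.7000 MJ


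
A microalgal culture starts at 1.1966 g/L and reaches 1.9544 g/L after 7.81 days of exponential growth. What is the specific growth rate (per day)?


mu = ln(X2/X1) / dt
= ln(1.9544/1.1966) / 7.81
= 0.0628 per day

0.0628 per day


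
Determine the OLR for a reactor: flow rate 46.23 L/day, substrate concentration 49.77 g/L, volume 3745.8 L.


OLR = Q * S / V
= 46.23 * 49.77 / 3745.8
= 0.6143 g/L/day

0.6143 g/L/day


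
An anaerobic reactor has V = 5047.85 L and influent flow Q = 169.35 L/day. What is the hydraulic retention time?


HRT = V / Q
= 5047.85 / 169.35
= 29.8072 days

29.8072 days


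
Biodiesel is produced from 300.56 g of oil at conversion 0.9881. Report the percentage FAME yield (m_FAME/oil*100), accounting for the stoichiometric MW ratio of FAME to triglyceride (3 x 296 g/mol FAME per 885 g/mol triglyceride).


m_FAME = oil * conv * (3 * 296 / 885) = oil * conv * (888/885)
= 300.56 * 0.9881 * 888 / 885
= 297.9901 g
Y = m_FAME / oil * 100 = conv * (888/885) * 100
= 0.9881 * 888 / 885 * 100
= 99.14%

99.14%


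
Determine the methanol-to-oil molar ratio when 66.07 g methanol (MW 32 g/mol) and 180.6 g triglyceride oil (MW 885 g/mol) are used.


Molar ratio = n_MeOH / n_oil = (MeOH/32) / (oil/885) = (MeOH * 885) / (32 * oil)
= (66.07 * 885) / (32 * 180.6)
= 10.1177

10.1177


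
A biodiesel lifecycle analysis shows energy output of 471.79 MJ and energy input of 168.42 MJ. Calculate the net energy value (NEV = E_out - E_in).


NEV = E_out - E_in
= 471.79 - 168.42
= 303.3700 MJ

303.3700 MJ


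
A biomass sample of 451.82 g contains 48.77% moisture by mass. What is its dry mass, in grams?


Wd = Ww * (1 - MC/100)
= 451.82 * (1 - 48.77/100)
= 231.4674 g

231.4674 g


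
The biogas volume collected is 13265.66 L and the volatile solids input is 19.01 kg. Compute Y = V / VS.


Y = V / VS
= 13265.66 / 19.01
= 697.8254 L/kg VS

697.8254 L/kg VS


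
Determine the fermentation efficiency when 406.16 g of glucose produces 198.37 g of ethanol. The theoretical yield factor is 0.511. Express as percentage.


Fermentation efficiency = (actual / (0.511 * glucose)) * 100
= (198.37 / (0.511 * 406.16)) * 100
= 95.5780%

95.5780%


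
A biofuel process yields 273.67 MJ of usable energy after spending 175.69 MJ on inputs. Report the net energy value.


NEV = E_out - E_in
= 273.67 - 175.69
= 97.9800 MJ

97.9800 MJ


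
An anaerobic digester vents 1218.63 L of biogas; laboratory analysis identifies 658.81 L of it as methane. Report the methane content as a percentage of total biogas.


CH4% = V_CH4 / V_total * 100
= 658.81 / 1218.63 * 100
= 54.0615%

54.0615%


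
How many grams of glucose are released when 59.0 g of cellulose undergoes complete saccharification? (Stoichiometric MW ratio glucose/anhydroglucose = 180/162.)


glucose = cellulose * 180/162
= 59.0 * 180/162
= 65.5556 g

65.5556 g


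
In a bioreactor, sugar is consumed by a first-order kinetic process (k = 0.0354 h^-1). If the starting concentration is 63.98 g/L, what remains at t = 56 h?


S = S0 * exp(-k * t)
S = 63.98 * exp(-0.0354 * 56)
S = 8.8125 g/L

8.8125 g/L


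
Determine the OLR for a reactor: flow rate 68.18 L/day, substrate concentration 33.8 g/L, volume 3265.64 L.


OLR = Q * S / V
= 68.18 * 33.8 / 3265.64
= 0.7057 g/L/day

0.7057 g/L/day


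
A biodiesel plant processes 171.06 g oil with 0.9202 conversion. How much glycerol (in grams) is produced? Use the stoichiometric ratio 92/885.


glycerol = oil * conv * (92/885)
= 171.06 * 0.9202 * 92 / 885
= 16.3635 g

16.3635 g


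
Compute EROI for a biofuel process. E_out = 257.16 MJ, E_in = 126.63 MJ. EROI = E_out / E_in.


EROI = E_out / E_in
= 257.16 / 126.63
= 2.0308

2.0308


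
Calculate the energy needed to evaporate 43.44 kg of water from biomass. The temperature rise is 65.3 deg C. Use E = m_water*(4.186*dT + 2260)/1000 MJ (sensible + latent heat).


E = m_water * (4.186 * dT + 2260) / 1000
= 43.44 * (4.186 * 65.3 + 2260) / 1000
= 110.0485 MJ

110.0485 MJ


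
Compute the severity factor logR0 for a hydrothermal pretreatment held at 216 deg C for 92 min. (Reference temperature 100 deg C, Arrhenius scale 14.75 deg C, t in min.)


logR0 = log10(t * exp((T - 100) / 14.75))
= log10(92 * exp((216 - 100) / 14.75))
= 5.3793

5.3793


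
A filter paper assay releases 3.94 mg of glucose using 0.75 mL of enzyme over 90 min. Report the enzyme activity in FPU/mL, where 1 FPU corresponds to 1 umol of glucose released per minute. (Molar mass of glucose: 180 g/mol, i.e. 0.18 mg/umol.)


Activity = glucose_mg / (0.18 mg/umol * V_mL * t_min)
= 3.94 / (0.18 * 0.75 * 90)
= 0.3243 FPU/mL

0.3243 FPU/mL


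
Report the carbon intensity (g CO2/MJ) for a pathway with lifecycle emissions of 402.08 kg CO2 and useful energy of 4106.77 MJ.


CI = CO2 * 1000 / E
= 402.08 * 1000 / 4106.77
= 97.9066 g CO2/MJ

97.9066 g CO2/MJ


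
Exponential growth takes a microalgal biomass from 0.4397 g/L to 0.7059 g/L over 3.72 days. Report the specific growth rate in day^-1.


mu = ln(X2/X1) / dt
= ln(0.7059/0.4397) / 3.72
= 0.1273 per day

0.1273 per day


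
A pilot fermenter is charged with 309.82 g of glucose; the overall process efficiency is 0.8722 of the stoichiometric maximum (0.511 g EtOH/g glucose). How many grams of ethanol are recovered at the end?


Actual ethanol: m = 0.511 * 309.82 * 0.8722
m = 138.0850 g

138.0850 g


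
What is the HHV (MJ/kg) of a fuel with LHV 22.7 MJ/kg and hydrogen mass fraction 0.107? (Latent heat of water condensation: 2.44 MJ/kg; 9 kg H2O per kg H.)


HHV = LHV + H_frac * 9 * 2.44
= 22.7 + 0.107 * 9 * 2.44
= 25.0497 MJ/kg

25.0497 MJ/kg


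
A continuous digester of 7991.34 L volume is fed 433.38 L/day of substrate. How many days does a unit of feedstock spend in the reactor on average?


HRT = V / Q
= 7991.34 / 433.38
= 18.4396 days

18.4396 days


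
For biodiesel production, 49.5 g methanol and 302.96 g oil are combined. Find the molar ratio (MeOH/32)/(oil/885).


Molar ratio = n_MeOH / n_oil = (MeOH/32) / (oil/885) = (MeOH * 885) / (32 * oil)
= (49.5 * 885) / (32 * 302.96)
= 4.5187

4.5187


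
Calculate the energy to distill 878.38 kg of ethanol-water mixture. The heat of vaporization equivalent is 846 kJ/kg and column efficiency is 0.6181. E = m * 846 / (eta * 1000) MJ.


E = m * 846 / (eta * 1000)
= 878.38 * 846 / (0.6181 * 1000)
= 1202.2480 MJ

1202.2480 MJ


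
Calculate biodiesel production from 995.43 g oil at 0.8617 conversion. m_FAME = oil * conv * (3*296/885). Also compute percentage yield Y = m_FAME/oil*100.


m_FAME = oil * conv * (3 * 296 / 885) = oil * conv * (888/885)
= 995.43 * 0.8617 * 888 / 885
= 860.6697 g
Y = m_FAME / oil * 100 = conv * (888/885) * 100
= 0.8617 * 888 / 885 * 100
= 86.46%

860.6697 g FAME; Y = 86.46%


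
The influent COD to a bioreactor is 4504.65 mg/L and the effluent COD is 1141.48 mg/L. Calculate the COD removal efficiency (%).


eta = (COD_in - COD_out) / COD_in * 100
= (4504.65 - 1141.48) / 4504.65 * 100
= 74.6600%

74.6600%


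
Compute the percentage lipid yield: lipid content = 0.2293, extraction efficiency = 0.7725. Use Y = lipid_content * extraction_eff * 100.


Y = lipid_content * extraction_eff * 100
= 0.2293 * 0.7725 * 100
= 17.7134%

17.7134%


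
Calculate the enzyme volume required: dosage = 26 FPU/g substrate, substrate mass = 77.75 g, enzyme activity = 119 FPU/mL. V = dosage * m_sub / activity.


V = dosage * m_sub / activity
V = 26 * 77.75 / 119
V = 16.9874 mL

16.9874 mL


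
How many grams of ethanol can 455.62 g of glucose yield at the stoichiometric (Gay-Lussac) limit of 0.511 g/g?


Theoretical ethanol yield: m_EtOH = 0.511 * m_glucose
m_EtOH = 0.511 * 455.62 = 232.8218 g

232.8218 g


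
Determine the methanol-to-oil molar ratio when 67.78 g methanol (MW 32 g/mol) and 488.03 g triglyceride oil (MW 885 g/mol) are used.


Molar ratio = n_MeOH / n_oil = (MeOH/32) / (oil/885) = (MeOH * 885) / (32 * oil)
= (67.78 * 885) / (32 * 488.03)
= 3.8410

3.8410


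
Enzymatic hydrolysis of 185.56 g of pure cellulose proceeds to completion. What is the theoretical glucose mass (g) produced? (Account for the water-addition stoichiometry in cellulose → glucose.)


glucose = cellulose * 180/162
= 185.56 * 180/162
= 206.1778 g

206.1778 g


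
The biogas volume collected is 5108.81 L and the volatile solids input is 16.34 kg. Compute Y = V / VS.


Y = V / VS
= 5108.81 / 16.34
= 312.6567 L/kg VS

312.6567 L/kg VS


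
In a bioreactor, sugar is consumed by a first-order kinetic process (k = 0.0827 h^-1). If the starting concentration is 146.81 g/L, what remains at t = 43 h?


S = S0 * exp(-k * t)
S = 146.81 * exp(-0.0827 * 43)
S = 4.1914 g/L

4.1914 g/L


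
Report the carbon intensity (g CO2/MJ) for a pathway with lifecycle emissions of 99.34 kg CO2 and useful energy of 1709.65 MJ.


CI = CO2 * 1000 / E
= 99.34 * 1000 / 1709.65
= 58.1055 g CO2/MJ

58.1055 g CO2/MJ


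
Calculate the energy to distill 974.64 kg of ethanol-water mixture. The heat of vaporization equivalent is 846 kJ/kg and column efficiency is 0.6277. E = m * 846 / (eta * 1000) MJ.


E = m * 846 / (eta * 1000)
= 974.64 * 846 / (0.6277 * 1000)
= 1313.5980 MJ

1313.5980 MJ


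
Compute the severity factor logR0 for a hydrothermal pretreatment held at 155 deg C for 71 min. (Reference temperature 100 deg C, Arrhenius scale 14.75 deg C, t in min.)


logR0 = log10(t * exp((T - 100) / 14.75))
= log10(71 * exp((155 - 100) / 14.75))
= 3.4707

3.4707


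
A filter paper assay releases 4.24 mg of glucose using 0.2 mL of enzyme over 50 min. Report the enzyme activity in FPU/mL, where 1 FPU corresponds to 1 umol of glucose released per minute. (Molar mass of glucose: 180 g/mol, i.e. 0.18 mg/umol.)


Activity = glucose_mg / (0.18 mg/umol * V_mL * t_min)
= 4.24 / (0.18 * 0.2 * 50)
= 2.3556 FPU/mL

2.3556 FPU/mL


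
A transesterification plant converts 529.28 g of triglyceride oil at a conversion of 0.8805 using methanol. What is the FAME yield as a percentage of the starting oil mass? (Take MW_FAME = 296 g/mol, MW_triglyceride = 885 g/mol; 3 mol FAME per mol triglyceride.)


m_FAME = oil * conv * (3 * 296 / 885) = oil * conv * (888/885)
= 529.28 * 0.8805 * 888 / 885
= 467.6108 g
Y = m_FAME / oil * 100 = conv * (888/885) * 100
= 0.8805 * 888 / 885 * 100
= 88.35%

88.35%


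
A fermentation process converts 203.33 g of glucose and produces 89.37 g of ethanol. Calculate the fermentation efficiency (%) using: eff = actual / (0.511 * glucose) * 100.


Fermentation efficiency = (actual / (0.511 * glucose)) * 100
= (89.37 / (0.511 * 203.33)) * 100
= 86.0141%

86.0141%


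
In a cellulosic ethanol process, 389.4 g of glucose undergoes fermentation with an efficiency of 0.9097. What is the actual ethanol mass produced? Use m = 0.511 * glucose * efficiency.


Actual ethanol: m = 0.511 * 389.4 * 0.9097
m = 181.0152 g

181.0152 g


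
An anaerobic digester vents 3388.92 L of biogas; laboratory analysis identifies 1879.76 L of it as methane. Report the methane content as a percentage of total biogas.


CH4% = V_CH4 / V_total * 100
= 1879.76 / 3388.92 * 100
= 55.4678%

55.4678%


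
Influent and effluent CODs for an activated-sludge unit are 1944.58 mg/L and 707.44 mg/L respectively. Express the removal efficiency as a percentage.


eta = (COD_in - COD_out) / COD_in * 100
= (1944.58 - 707.44) / 1944.58 * 100
= 63.6199%

63.6199%


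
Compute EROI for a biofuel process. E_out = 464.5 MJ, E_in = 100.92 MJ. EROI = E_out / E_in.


EROI = E_out / E_in
= 464.5 / 100.92
= 4.6027

4.6027


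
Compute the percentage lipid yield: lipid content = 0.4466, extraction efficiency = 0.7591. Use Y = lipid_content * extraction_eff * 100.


Y = lipid_content * extraction_eff * 100
= 0.4466 * 0.7591 * 100
= 33.9014%

33.9014%


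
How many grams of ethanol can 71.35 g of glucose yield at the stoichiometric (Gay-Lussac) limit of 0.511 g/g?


Theoretical ethanol yield: m_EtOH = 0.511 * m_glucose
m_EtOH = 0.511 * 71.35 = 36.4598 g

36.4598 g


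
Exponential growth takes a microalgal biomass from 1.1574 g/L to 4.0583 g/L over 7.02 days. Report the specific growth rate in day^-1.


mu = ln(X2/X1) / dt
= ln(4.0583/1.1574) / 7.02
= 0.1787 per day

0.1787 per day


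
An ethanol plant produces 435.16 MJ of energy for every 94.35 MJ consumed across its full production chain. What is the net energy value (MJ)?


NEV = E_out - E_in
= 435.16 - 94.35
= 340.8100 MJ

340.8100 MJ


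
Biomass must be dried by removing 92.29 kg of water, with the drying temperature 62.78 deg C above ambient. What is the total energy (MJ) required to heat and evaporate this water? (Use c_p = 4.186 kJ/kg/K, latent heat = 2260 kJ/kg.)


E = m_water * (4.186 * dT + 2260) / 1000
= 92.29 * (4.186 * 62.78 + 2260) / 1000
= 232.8289 MJ

232.8289 MJ


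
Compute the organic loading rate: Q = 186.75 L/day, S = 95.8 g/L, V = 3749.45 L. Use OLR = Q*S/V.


OLR = Q * S / V
= 186.75 * 95.8 / 3749.45
= 4.7715 g/L/day

4.7715 g/L/day
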